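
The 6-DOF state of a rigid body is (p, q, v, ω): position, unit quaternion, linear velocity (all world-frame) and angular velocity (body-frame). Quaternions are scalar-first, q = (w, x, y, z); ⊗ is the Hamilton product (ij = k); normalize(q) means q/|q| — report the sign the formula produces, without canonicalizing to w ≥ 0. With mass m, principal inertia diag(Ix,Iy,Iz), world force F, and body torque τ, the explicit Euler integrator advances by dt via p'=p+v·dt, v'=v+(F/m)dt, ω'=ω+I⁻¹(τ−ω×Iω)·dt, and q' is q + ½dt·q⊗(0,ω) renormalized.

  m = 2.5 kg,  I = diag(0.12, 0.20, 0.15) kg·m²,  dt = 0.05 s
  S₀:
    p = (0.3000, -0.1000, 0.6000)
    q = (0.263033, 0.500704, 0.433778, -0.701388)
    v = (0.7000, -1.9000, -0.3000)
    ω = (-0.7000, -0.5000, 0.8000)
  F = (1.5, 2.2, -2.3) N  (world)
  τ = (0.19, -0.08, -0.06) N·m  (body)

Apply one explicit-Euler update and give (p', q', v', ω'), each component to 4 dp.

p' = (0.3350, -0.1950, 0.5850)
q' = (0.2911, 0.4958, 0.4326, -0.6945)
v' = (0.7300, -1.8560, -0.3460)
ω' = (-0.6292, -0.5242, 0.7707)

linear accel F/m = (0.6000, 0.8800, -0.9200)
new position p' = (0.3350, -0.1950, 0.5850)
v + (F/m)dt = (0.7300, -1.8560, -0.3460)
angular accel α = (1.4167, -0.4840, -0.5867)
new body rate ω' = (-0.6292, -0.5242, 0.7707)
2q̇ = q⊗(0,ω) = (1.1284922, -0.1877947, -0.0411081, 0.2637190)
updated quaternion q' = (0.2911, 0.4958, 0.4326, -0.6945)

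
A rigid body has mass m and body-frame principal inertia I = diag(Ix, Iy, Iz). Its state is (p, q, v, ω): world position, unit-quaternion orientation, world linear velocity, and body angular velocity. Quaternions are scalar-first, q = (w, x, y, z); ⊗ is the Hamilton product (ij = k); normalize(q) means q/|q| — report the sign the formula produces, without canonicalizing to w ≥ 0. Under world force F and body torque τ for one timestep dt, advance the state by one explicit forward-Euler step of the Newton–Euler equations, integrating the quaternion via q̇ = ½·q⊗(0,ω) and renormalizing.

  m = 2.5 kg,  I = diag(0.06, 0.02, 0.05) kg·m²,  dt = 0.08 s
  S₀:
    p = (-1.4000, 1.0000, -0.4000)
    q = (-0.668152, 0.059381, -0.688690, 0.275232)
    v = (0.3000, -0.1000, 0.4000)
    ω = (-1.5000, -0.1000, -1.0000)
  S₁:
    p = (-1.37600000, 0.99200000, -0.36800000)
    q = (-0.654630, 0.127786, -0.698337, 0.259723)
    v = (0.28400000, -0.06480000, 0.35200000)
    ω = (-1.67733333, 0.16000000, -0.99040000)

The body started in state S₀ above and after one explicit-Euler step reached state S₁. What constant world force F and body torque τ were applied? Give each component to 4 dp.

F = (-0.5000, 1.1000, -1.5000)
τ = (-0.1300, 0.0800, 0.0000)

Δv = v₁−v₀ = (-0.01600000, 0.03520000, -0.04800000)
applied force F = (-0.5000, 1.1000, -1.5000)
ω₁ − ω₀ = (-0.17733333, 0.26000000, 0.00960000)
precession coupling = (0.0030, 0.0150, -0.0060)
τ = I·(Δω/dt) + ω₀×(Iω₀) = (-0.1300, 0.0800, 0.0000)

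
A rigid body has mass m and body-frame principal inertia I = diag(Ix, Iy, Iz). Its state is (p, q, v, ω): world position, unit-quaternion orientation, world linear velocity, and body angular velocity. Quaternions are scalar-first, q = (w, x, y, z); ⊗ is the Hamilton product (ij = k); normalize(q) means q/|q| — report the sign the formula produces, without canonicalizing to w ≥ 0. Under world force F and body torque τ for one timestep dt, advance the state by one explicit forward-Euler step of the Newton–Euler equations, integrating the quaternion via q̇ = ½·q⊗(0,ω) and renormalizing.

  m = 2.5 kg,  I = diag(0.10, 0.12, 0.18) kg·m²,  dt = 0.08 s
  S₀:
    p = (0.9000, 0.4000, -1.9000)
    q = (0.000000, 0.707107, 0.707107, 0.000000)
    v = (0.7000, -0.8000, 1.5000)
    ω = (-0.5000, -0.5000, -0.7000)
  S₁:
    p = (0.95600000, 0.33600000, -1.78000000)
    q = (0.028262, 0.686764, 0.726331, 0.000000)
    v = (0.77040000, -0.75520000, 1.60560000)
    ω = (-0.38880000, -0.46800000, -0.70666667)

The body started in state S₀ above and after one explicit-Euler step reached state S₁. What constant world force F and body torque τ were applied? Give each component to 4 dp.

Δω = ω₁−ω₀ = (0.11120000, 0.03200000, -0.00666667)
τ = I·(Δω/dt) + ω₀×(Iω₀) = (0.1600, 0.0200, -0.0100)
v₁ − v₀ = (0.07040000, 0.04480000, 0.10560000)
applied force F = (2.2000, 1.4000, 3.3000)

F = (2.2000, 1.4000, 3.3000)
τ = (0.1600, 0.0200, -0.0100)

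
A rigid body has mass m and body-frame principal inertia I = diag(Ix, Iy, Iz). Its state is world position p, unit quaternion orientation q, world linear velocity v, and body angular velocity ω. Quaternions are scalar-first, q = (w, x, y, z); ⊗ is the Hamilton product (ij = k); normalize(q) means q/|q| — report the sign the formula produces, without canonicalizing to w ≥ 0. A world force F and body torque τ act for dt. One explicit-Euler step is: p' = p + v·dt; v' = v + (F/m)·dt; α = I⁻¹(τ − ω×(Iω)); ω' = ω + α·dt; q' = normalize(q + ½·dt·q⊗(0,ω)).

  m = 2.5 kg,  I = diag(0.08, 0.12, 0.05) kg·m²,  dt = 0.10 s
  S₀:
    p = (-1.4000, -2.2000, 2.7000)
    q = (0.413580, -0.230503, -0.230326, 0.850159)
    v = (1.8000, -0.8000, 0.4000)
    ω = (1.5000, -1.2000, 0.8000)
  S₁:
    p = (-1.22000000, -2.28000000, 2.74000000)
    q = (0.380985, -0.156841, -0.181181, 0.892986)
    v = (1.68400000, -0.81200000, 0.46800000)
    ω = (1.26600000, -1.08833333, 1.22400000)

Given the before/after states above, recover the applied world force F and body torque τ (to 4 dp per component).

velocity change Δv = (-0.11600000, -0.01200000, 0.06800000)
F = m·Δv/dt = (-2.9000, -0.3000, 1.7000)
Δω = ω₁−ω₀ = (-0.23400000, 0.11166667, 0.42400000)
gyro term ω₀×Iω₀ = (0.0672, 0.0360, -0.0720)
applied torque τ = (-0.1200, 0.1700, 0.1400)

F = (-2.9000, -0.3000, 1.7000)
τ = (-0.1200, 0.1700, 0.1400)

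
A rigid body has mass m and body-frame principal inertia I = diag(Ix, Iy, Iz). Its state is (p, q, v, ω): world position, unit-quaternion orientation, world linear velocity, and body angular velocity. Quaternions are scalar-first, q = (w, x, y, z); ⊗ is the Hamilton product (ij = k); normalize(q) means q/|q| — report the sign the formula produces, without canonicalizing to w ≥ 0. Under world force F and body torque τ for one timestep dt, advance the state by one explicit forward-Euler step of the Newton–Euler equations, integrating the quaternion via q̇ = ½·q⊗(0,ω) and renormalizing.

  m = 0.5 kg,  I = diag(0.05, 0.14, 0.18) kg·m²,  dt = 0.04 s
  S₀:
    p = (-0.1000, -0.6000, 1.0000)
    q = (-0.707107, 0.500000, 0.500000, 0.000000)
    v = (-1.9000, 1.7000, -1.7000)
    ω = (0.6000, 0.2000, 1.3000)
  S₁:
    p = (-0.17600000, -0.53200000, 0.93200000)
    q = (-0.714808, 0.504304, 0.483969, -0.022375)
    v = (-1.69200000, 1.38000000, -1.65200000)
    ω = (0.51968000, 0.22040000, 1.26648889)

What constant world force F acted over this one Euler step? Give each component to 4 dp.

F = (2.6000, -4.0000, 0.6000)

v₁ − v₀ = (0.20800000, -0.32000000, 0.04800000)
F = m·Δv/dt = (2.6000, -4.0000, 0.6000)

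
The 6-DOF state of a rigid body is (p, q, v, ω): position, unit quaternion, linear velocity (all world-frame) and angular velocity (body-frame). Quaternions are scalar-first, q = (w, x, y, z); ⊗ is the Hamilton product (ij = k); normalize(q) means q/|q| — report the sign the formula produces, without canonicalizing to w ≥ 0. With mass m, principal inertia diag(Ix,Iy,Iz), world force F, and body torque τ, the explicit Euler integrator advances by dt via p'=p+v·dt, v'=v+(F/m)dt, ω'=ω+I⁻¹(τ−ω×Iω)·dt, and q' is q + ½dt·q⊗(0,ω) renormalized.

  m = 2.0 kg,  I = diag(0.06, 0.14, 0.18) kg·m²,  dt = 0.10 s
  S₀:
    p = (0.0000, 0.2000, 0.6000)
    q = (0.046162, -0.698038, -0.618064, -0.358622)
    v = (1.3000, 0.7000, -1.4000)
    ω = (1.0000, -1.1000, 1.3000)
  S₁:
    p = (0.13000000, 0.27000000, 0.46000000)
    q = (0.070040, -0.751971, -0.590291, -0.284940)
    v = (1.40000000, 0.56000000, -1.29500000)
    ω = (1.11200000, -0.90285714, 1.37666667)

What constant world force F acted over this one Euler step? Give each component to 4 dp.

velocity change Δv = (0.10000000, -0.14000000, 0.10500000)
applied force F = (2.0000, -2.8000, 2.1000)

F = (2.0000, -2.8000, 2.1000)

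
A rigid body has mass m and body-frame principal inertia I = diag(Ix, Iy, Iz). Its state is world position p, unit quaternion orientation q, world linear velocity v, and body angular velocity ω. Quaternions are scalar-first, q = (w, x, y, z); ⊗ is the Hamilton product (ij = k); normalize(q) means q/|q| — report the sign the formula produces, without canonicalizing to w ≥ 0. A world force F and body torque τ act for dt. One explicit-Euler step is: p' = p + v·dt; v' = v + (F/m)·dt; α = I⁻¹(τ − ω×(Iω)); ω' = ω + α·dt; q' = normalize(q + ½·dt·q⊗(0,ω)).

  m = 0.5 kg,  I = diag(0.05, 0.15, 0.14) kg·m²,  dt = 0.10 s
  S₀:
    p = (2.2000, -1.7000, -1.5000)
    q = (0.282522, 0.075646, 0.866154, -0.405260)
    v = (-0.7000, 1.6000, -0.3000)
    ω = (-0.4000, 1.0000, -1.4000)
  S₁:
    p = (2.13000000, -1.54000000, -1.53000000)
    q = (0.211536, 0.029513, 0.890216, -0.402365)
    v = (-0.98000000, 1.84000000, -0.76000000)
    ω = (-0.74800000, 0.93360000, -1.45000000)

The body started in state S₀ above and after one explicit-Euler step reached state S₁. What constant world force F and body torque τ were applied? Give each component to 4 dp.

F = (-1.4000, 1.2000, -2.3000)
τ = (-0.1600, -0.1500, -0.1100)

v₁ − v₀ = (-0.28000000, 0.24000000, -0.46000000)
F = m·Δv/dt = (-1.4000, 1.2000, -2.3000)
rate change Δω = (-0.34800000, -0.06640000, -0.05000000)
τ = I·(Δω/dt) + ω₀×(Iω₀) = (-0.1600, -0.1500, -0.1100)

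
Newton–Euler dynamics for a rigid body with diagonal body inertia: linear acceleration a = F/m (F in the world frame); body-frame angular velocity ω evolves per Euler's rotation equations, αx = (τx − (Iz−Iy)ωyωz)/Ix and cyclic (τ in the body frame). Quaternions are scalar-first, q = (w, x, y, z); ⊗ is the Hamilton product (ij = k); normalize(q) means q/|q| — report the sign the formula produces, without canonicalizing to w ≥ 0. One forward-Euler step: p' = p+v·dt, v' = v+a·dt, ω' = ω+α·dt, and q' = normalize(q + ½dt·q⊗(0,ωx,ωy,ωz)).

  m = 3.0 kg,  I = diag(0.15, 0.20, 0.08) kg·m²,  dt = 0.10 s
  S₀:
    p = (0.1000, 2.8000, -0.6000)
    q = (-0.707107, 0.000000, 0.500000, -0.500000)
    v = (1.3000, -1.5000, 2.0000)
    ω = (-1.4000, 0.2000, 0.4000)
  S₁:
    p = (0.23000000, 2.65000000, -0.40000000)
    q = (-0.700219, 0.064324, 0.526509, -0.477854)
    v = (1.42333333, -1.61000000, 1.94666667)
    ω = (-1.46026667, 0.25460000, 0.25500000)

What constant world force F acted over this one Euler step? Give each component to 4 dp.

velocity change Δv = (0.12333333, -0.11000000, -0.05333333)
m·(v₁−v₀)/dt = (3.7000, -3.3000, -1.6000)

F = (3.7000, -3.3000, -1.6000)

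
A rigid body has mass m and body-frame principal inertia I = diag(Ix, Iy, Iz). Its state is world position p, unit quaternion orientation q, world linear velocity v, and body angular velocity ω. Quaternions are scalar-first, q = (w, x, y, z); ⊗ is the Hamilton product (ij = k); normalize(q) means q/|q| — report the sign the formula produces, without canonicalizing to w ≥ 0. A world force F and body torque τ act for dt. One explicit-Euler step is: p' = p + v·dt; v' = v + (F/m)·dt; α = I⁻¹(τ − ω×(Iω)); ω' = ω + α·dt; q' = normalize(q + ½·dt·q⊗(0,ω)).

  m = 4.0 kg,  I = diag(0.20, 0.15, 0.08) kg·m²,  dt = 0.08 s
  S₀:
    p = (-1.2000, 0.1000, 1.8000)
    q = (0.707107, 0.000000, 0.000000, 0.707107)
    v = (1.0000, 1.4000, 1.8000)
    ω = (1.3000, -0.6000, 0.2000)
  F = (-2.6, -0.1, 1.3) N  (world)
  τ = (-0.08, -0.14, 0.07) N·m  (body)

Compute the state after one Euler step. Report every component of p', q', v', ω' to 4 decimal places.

p' = (-1.1200, 0.2120, 1.9440)
q' = (0.7003, 0.0537, 0.0198, 0.7116)
v' = (0.9480, 1.3980, 1.8260)
ω' = (1.2646, -0.6913, 0.2310)

a = F/m = (-0.6500, -0.0250, 0.3250)
p' = p + v·dt = (-1.1200, 0.2120, 1.9440)
new velocity v' = (0.9480, 1.3980, 1.8260)
gyro term ω×Iω = (0.0084, 0.0312, 0.0390)
(τ − ω×Iω)/I = (-0.4420, -1.1413, 0.3875)
ω + α·dt = (1.2646, -0.6913, 0.2310)
Hamilton product q⊗(0,ω) = (-0.1414214, 1.3435033, 0.4949749, 0.1414214)
q + ½dt·q⊗(0,ω), renormalized = (0.7003, 0.0537, 0.0198, 0.7116)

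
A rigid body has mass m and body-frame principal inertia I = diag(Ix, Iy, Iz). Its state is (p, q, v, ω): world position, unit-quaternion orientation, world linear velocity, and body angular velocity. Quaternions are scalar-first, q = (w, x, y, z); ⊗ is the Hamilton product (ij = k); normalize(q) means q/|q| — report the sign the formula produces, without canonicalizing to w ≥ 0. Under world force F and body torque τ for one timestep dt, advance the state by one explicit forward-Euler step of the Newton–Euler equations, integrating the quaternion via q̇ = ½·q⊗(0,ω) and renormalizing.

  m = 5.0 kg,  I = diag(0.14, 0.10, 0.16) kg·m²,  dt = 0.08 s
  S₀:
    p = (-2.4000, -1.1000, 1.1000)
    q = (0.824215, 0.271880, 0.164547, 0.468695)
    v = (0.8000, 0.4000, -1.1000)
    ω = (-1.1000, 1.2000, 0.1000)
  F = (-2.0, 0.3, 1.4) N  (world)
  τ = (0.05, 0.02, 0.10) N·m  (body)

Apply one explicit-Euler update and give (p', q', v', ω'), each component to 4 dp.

p' = (-2.3360, -1.0680, 1.0120)
q' = (0.8247, 0.2133, 0.1820, 0.4912)
v' = (0.7680, 0.4048, -1.0776)
ω' = (-1.0755, 1.2142, 0.1236)

angular accel α = (0.3057, 0.1780, 0.2950)
ω + α·dt = (-1.0755, 1.2142, 0.1236)
q⊗(0,ω) = (0.0547421, -1.4526158, 0.4463055, 0.5896792)
q + ½dt·q⊗(0,ω), renormalized = (0.8247, 0.2133, 0.1820, 0.4912)
linear accel F/m = (-0.4000, 0.0600, 0.2800)
new position p' = (-2.3360, -1.0680, 1.0120)
v' = v + a·dt = (0.7680, 0.4048, -1.0776)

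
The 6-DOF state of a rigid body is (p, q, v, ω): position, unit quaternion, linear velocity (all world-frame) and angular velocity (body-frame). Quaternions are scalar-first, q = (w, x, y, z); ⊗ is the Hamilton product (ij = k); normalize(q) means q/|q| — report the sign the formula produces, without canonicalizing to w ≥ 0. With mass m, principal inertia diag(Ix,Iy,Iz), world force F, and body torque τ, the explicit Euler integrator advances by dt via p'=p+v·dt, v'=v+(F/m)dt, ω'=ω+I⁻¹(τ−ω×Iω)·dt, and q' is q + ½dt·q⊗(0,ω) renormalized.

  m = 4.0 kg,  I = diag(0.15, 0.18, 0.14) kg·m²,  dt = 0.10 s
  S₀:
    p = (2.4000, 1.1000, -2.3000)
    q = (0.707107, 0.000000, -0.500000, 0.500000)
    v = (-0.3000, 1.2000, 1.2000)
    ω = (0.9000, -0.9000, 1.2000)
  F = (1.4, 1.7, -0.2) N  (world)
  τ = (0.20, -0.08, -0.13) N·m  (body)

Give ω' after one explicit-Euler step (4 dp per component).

(τ − ω×Iω)/I = (1.0453, -0.5044, -0.7550)
new body rate ω' = (1.0045, -0.9504, 1.1245)

ω' = (1.0045, -0.9504, 1.1245)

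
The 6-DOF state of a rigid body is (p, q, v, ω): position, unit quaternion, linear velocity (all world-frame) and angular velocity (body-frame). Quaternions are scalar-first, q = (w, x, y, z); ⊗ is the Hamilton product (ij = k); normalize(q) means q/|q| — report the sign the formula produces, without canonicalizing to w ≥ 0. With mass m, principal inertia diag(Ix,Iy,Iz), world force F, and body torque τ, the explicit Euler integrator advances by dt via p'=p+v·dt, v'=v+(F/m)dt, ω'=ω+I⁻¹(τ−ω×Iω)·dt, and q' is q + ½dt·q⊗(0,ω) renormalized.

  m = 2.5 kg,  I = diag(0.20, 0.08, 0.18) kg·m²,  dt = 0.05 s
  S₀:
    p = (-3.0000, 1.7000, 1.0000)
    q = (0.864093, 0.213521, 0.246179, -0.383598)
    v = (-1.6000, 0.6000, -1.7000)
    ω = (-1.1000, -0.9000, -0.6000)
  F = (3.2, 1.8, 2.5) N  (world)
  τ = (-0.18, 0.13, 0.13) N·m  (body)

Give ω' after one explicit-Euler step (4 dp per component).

angular accel α = (-1.1700, 1.4600, 1.3822)
ω' = ω + α·dt = (-1.1585, -0.8270, -0.5309)

ω' = (-1.1585, -0.8270, -0.5309)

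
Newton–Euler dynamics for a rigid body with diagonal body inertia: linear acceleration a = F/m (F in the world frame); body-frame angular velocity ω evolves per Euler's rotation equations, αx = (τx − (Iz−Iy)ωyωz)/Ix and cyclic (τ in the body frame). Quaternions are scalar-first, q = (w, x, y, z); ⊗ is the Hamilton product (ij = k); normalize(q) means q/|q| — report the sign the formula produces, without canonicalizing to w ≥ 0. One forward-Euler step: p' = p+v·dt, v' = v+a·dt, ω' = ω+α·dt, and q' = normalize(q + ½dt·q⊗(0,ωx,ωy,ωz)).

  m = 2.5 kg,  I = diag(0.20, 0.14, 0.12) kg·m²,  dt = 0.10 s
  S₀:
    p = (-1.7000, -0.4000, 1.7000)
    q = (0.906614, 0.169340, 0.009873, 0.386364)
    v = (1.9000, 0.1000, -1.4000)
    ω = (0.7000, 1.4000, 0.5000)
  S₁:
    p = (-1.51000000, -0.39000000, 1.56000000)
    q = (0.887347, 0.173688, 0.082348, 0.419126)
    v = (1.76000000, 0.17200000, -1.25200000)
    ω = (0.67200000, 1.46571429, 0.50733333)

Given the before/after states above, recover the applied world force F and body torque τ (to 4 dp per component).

F = (-3.5000, 1.8000, 3.7000)
τ = (-0.0700, 0.1200, -0.0500)

rate change Δω = (-0.02800000, 0.06571429, 0.00733333)
precession coupling = (-0.0140, 0.0280, -0.0588)
applied torque τ = (-0.0700, 0.1200, -0.0500)
velocity change Δv = (-0.14000000, 0.07200000, 0.14800000)
F = m·Δv/dt = (-3.5000, 1.8000, 3.7000)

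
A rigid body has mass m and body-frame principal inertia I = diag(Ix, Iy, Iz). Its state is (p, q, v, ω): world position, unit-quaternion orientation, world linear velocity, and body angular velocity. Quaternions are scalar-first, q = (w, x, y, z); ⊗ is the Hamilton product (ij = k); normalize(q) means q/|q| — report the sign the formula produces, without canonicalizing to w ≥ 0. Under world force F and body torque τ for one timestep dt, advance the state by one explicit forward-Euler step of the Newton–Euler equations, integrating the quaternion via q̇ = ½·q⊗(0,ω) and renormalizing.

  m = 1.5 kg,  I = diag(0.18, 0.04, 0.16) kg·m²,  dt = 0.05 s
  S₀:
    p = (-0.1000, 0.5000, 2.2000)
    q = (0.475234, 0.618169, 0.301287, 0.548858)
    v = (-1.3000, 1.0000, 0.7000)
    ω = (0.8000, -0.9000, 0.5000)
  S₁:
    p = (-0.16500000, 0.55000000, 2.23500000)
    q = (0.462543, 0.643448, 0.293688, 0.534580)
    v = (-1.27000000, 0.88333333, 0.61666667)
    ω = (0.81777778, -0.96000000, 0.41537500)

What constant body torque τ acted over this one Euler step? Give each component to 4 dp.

rate change Δω = (0.01777778, -0.06000000, -0.08462500)
precession coupling = (-0.0540, 0.0080, 0.1008)
applied torque τ = (0.0100, -0.0400, -0.1700)

τ = (0.0100, -0.0400, -0.1700)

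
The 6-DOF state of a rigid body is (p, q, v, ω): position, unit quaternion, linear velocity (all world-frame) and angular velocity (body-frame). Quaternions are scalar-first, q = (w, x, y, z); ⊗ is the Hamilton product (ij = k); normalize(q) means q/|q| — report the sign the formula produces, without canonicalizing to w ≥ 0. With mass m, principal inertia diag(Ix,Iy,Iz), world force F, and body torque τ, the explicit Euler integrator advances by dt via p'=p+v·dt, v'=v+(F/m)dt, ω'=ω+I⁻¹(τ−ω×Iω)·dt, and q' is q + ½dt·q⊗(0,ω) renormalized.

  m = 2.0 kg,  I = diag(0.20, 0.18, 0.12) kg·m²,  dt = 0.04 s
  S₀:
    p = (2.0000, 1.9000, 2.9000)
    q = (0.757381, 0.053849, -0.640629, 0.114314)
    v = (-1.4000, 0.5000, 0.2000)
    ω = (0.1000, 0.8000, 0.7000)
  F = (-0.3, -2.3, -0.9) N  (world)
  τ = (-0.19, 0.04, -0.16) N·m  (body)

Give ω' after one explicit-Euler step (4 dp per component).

ω' = (0.0687, 0.8076, 0.6472)

(τ − ω×Iω)/I = (-0.7820, 0.1911, -1.3200)
new body rate ω' = (0.0687, 0.8076, 0.6472)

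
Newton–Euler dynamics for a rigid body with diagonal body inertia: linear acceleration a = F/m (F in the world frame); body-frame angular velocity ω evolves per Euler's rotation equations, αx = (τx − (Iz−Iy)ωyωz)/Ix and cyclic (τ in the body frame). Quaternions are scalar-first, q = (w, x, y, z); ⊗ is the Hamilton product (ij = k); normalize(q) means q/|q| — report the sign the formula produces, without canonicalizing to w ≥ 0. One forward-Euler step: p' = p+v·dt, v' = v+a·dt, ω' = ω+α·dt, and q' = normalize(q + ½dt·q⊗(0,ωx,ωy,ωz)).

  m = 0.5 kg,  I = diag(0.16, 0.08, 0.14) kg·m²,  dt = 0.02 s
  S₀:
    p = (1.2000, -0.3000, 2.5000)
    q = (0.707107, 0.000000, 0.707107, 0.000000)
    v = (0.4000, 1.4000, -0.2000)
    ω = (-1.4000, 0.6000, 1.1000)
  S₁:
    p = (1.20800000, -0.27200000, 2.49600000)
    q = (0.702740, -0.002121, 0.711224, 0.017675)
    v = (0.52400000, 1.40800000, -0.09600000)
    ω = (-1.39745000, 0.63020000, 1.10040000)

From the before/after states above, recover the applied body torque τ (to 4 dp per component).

τ = (0.0600, 0.0900, 0.0700)

rate change Δω = (0.00255000, 0.03020000, 0.00040000)
ω₀×(Iω₀) = (0.0396, -0.0308, 0.0672)
I·α + gyro = (0.0600, 0.0900, 0.0700)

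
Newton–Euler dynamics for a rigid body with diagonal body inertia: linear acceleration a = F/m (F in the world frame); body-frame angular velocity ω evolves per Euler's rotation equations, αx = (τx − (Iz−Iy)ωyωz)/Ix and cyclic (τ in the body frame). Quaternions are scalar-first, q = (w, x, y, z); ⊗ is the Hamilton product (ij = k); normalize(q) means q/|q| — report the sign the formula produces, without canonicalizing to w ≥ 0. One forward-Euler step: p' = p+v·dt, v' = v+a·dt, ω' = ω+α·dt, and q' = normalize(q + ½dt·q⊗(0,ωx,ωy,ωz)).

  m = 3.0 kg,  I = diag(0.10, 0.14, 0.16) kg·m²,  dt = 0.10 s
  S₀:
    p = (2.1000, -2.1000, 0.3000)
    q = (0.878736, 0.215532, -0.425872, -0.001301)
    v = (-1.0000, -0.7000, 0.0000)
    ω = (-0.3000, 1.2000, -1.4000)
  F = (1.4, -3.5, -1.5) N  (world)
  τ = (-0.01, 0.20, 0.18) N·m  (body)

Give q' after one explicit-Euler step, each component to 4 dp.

q' = (0.9035, 0.2312, -0.3565, -0.0560)

Hamilton product q⊗(0,ω) = (0.5738846, 0.3341612, 1.3566183, -1.0993536)
q' = normalize(q + ½dt·q⊗(0,ω)) = (0.9035, 0.2312, -0.3565, -0.0560)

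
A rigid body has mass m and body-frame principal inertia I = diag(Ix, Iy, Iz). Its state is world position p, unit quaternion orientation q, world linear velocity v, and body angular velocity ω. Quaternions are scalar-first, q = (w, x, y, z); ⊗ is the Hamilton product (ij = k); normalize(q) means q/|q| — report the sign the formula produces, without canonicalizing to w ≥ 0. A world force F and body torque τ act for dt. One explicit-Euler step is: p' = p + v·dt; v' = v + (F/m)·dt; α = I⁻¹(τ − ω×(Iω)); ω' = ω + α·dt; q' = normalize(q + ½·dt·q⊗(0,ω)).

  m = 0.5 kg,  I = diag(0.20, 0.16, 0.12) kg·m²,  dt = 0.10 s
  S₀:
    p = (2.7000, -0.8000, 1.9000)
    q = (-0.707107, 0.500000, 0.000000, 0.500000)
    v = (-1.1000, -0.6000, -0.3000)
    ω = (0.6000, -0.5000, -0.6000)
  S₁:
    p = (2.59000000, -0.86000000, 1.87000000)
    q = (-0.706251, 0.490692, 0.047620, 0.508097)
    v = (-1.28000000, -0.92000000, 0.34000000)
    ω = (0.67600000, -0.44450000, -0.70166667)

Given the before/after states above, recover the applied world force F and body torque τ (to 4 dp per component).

F = (-0.9000, -1.6000, 3.2000)
τ = (0.1400, 0.0600, -0.1100)

rate change Δω = (0.07600000, 0.05550000, -0.10166667)
applied torque τ = (0.1400, 0.0600, -0.1100)
Δv = v₁−v₀ = (-0.18000000, -0.32000000, 0.64000000)
m·(v₁−v₀)/dt = (-0.9000, -1.6000, 3.2000)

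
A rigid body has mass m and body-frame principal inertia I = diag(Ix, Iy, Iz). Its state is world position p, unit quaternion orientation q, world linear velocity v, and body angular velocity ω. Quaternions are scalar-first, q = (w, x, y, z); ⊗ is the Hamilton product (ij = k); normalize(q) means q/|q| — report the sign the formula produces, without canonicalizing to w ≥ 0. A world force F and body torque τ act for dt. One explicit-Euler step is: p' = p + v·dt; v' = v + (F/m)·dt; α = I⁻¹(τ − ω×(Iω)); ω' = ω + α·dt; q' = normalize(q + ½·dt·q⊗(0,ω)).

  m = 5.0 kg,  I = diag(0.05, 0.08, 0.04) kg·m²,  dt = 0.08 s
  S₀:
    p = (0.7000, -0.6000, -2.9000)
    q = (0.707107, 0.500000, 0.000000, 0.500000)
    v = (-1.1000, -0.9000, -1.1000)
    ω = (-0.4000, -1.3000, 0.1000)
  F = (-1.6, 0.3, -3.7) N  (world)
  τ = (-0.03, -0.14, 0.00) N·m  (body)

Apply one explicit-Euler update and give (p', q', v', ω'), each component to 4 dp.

p' = p + v·dt = (0.6120, -0.6720, -2.9880)
v' = v + a·dt = (-1.1256, -0.8952, -1.1592)
angular accel α = (-0.7040, -1.7450, -0.3900)
ω' = ω + α·dt = (-0.4563, -1.4396, 0.0688)
q⊗(0,ω) = (0.1500000, 0.3671572, -1.1692391, -0.5792893)
q + ½dt·q⊗(0,ω), renormalized = (0.7120, 0.5139, -0.0467, 0.4761)

p' = (0.6120, -0.6720, -2.9880)
q' = (0.7120, 0.5139, -0.0467, 0.4761)
v' = (-1.1256, -0.8952, -1.1592)
ω' = (-0.4563, -1.4396, 0.0688)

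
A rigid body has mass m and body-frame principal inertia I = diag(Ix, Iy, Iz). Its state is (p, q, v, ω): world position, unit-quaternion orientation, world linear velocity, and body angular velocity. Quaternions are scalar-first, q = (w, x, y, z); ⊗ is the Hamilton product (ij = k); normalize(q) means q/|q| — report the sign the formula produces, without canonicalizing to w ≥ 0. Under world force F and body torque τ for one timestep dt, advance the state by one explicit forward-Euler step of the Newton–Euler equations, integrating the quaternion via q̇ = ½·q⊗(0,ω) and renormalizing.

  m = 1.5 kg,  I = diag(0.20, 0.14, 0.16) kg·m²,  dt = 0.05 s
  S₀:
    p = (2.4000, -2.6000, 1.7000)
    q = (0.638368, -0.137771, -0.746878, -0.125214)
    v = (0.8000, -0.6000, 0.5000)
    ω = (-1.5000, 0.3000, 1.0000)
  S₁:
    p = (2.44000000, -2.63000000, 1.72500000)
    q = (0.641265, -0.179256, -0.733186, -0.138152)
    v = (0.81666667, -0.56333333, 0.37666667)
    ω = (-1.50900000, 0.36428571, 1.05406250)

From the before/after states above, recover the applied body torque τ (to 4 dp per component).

Δω = ω₁−ω₀ = (-0.00900000, 0.06428571, 0.05406250)
gyro term ω₀×Iω₀ = (0.0060, -0.0600, 0.0270)
τ = I·(Δω/dt) + ω₀×(Iω₀) = (-0.0300, 0.1200, 0.2000)

τ = (-0.0300, 0.1200, 0.2000)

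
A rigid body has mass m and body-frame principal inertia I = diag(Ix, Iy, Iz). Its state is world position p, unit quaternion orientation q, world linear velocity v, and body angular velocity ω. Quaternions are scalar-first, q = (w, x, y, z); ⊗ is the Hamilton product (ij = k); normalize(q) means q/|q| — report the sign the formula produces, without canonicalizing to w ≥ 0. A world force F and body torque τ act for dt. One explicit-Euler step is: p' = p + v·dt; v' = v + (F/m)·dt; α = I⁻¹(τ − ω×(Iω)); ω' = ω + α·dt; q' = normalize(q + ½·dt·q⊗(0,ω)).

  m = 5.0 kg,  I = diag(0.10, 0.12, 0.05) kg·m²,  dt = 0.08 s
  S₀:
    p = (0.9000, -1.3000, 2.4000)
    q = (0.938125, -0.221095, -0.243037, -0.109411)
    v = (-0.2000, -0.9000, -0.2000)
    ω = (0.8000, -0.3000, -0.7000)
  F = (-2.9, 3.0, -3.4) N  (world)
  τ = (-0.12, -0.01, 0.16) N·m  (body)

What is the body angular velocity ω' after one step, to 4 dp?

ω' = (0.7158, -0.2880, -0.4363)

ω×(Iω) gyroscopic = (-0.0147, -0.0280, -0.0048)
angular accel α = (-1.0530, 0.1500, 3.2960)
ω' = ω + α·dt = (0.7158, -0.2880, -0.4363)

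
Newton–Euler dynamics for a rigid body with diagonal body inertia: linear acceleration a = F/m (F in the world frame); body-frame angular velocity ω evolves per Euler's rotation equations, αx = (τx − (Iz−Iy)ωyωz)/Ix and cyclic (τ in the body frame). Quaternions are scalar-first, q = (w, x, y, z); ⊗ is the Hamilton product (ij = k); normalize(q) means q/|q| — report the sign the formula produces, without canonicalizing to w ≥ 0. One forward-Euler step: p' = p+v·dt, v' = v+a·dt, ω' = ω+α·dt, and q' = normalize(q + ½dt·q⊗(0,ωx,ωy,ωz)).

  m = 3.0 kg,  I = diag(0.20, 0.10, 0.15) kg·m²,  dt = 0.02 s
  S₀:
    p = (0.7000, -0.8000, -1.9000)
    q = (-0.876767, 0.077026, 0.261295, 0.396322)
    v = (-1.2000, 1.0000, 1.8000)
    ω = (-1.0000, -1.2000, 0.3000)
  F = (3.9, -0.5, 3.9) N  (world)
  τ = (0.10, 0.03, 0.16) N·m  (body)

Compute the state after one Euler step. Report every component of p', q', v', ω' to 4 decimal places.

gyro term ω×Iω = (-0.0180, -0.0150, -0.1200)
α = I⁻¹(τ − ω×Iω) = (0.5900, 0.4500, 1.8667)
ω' = ω + α·dt = (-0.9882, -1.1910, 0.3373)
q⊗(0,ω) = (0.2716834, 1.4307419, 0.6326906, -0.0941663)
q' = normalize(q + ½dt·q⊗(0,ω)) = (-0.8739, 0.0913, 0.2676, 0.3953)
a = (1.3000, -0.1667, 1.3000)
p' = p + v·dt = (0.6760, -0.7800, -1.8640)
new velocity v' = (-1.1740, 0.9967, 1.8260)

p' = (0.6760, -0.7800, -1.8640)
q' = (-0.8739, 0.0913, 0.2676, 0.3953)
v' = (-1.1740, 0.9967, 1.8260)
ω' = (-0.9882, -1.1910, 0.3373)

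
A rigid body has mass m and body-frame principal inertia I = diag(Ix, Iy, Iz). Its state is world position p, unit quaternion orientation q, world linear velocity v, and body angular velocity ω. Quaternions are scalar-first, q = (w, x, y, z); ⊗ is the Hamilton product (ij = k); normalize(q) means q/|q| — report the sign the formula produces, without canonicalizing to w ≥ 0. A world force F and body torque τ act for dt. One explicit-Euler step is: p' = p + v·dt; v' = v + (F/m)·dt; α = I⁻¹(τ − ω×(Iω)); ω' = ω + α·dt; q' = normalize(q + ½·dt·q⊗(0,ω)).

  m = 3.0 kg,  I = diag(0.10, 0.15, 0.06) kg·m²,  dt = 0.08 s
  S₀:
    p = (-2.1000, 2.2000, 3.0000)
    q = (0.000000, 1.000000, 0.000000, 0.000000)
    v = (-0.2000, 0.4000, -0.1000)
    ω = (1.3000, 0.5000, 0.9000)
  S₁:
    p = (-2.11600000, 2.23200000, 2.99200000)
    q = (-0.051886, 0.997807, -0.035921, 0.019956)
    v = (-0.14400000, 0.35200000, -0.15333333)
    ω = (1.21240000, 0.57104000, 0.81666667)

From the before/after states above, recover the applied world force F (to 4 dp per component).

F = (2.1000, -1.8000, -2.0000)

velocity change Δv = (0.05600000, -0.04800000, -0.05333333)
F = m·Δv/dt = (2.1000, -1.8000, -2.0000)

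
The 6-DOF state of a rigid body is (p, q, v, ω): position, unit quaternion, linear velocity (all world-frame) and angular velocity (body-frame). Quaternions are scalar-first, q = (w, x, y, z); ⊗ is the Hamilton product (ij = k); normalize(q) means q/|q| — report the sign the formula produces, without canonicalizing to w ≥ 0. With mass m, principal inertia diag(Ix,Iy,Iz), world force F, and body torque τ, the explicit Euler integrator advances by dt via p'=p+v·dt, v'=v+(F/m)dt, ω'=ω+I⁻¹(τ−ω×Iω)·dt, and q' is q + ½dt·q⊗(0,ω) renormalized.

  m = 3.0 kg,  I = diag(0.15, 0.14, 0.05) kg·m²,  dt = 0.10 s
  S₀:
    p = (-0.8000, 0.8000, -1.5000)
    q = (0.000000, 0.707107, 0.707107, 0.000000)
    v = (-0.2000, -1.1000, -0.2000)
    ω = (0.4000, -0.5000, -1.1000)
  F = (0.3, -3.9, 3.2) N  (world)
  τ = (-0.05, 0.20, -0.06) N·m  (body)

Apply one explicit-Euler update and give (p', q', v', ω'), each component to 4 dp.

p' = (-0.8200, 0.6900, -1.5200)
q' = (0.0035, 0.6669, 0.7445, -0.0318)
v' = (-0.1900, -1.2300, -0.0933)
ω' = (0.3997, -0.3257, -1.2240)

p' = p + v·dt = (-0.8200, 0.6900, -1.5200)
new velocity v' = (-0.1900, -1.2300, -0.0933)
gyro term ω×Iω = (-0.0495, -0.0440, 0.0020)
angular accel α = (-0.0033, 1.7429, -1.2400)
ω' = ω + α·dt = (0.3997, -0.3257, -1.2240)
2q̇ = q⊗(0,ω) = (0.0707107, -0.7778177, 0.7778177, -0.6363963)
q + ½dt·q⊗(0,ω), renormalized = (0.0035, 0.6669, 0.7445, -0.0318)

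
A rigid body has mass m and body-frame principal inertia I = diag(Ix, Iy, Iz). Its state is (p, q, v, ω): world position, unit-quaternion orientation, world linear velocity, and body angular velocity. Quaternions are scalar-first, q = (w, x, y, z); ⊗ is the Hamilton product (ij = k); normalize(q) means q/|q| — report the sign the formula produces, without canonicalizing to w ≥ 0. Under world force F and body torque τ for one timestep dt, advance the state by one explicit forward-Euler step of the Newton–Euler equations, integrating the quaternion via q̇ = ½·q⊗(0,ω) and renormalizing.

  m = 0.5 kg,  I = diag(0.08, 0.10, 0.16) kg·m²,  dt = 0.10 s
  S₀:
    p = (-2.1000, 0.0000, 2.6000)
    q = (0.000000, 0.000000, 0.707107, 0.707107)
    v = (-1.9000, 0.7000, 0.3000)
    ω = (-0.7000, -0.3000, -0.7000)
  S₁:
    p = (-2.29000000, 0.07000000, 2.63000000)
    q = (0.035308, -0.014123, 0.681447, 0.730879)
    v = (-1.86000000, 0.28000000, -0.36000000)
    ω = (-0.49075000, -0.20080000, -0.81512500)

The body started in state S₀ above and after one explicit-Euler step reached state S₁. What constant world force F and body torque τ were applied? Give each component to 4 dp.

Δv = v₁−v₀ = (0.04000000, -0.42000000, -0.66000000)
m·(v₁−v₀)/dt = (0.2000, -2.1000, -3.3000)
Δω = ω₁−ω₀ = (0.20925000, 0.09920000, -0.11512500)
I·α + gyro = (0.1800, 0.0600, -0.1800)

F = (0.2000, -2.1000, -3.3000)
τ = (0.1800, 0.0600, -0.1800)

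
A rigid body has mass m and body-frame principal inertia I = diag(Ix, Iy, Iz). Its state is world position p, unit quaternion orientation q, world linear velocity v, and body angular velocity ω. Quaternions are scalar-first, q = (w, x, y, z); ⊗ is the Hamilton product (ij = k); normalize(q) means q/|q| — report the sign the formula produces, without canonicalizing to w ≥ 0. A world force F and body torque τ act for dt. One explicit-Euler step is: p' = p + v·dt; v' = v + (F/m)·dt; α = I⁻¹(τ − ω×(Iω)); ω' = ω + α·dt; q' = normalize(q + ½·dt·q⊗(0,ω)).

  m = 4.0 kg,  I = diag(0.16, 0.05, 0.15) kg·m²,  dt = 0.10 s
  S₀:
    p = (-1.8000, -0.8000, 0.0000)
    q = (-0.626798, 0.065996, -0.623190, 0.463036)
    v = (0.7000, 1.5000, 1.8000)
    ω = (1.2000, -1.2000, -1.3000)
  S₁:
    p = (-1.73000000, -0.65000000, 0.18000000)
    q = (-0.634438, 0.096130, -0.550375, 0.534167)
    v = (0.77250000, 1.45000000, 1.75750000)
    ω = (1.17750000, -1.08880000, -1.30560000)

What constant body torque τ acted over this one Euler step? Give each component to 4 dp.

rate change Δω = (-0.02250000, 0.11120000, -0.00560000)
applied torque τ = (0.1200, 0.0400, 0.1500)

τ = (0.1200, 0.0400, 0.1500)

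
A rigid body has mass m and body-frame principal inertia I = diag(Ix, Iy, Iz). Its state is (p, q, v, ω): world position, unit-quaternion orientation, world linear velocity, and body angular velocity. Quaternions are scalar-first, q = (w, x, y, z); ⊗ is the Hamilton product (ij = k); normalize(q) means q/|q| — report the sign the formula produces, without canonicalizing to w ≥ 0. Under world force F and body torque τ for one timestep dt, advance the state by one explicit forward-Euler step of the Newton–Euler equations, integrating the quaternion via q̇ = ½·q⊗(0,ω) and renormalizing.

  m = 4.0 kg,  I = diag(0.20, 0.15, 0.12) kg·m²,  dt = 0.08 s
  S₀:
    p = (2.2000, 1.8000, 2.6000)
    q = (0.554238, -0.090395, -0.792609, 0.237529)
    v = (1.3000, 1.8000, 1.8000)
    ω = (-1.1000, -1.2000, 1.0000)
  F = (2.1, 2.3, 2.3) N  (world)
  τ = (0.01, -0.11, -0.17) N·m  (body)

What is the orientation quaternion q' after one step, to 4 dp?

Hamilton product q⊗(0,ω) = (-1.2880943, -1.1172360, -0.8359725, -0.2091579)
updated quaternion q' = (0.5013, -0.1347, -0.8236, 0.2285)

q' = (0.5013, -0.1347, -0.8236, 0.2285)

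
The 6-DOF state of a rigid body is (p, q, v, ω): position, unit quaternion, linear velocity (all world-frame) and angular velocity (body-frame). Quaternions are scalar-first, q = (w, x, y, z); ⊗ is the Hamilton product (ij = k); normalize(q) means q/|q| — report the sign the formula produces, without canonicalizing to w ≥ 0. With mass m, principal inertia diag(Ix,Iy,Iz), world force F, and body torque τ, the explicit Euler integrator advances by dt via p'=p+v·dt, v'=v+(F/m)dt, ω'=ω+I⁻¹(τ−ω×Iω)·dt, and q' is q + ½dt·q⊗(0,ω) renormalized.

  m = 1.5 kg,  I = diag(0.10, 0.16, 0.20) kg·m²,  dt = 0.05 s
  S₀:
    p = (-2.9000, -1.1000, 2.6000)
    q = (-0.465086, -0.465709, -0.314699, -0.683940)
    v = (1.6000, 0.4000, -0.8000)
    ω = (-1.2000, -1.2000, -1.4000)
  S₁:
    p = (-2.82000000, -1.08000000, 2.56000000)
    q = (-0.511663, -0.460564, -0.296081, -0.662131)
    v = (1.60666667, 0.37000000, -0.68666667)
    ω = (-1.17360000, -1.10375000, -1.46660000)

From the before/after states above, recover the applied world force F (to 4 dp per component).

F = (0.2000, -0.9000, 3.4000)

velocity change Δv = (0.00666667, -0.03000000, 0.11333333)
F = m·Δv/dt = (0.2000, -0.9000, 3.4000)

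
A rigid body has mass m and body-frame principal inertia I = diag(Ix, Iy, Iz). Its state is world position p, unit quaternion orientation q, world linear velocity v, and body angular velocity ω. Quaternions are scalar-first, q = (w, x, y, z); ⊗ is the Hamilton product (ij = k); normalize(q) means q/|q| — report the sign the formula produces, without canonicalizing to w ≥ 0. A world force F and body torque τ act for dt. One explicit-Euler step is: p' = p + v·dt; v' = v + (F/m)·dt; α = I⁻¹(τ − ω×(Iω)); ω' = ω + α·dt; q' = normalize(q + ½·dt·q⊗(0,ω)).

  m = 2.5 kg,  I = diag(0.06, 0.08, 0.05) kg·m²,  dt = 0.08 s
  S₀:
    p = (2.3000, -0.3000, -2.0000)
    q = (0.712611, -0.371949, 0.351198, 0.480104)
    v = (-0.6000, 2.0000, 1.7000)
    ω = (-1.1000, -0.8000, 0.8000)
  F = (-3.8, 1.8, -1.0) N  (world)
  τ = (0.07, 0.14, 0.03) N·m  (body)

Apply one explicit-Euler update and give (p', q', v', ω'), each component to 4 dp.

α = I⁻¹(τ − ω×Iω) = (0.8467, 1.8600, 0.2480)
new body rate ω' = (-1.0323, -0.6512, 0.8198)
Hamilton product q⊗(0,ω) = (-0.5122687, -0.1188305, -0.8006440, 1.2539658)
q + ½dt·q⊗(0,ω), renormalized = (0.6907, -0.3760, 0.3185, 0.5292)
new position p' = (2.2520, -0.1400, -1.8640)
v + (F/m)dt = (-0.7216, 2.0576, 1.6680)

p' = (2.2520, -0.1400, -1.8640)
q' = (0.6907, -0.3760, 0.3185, 0.5292)
v' = (-0.7216, 2.0576, 1.6680)
ω' = (-1.0323, -0.6512, 0.8198)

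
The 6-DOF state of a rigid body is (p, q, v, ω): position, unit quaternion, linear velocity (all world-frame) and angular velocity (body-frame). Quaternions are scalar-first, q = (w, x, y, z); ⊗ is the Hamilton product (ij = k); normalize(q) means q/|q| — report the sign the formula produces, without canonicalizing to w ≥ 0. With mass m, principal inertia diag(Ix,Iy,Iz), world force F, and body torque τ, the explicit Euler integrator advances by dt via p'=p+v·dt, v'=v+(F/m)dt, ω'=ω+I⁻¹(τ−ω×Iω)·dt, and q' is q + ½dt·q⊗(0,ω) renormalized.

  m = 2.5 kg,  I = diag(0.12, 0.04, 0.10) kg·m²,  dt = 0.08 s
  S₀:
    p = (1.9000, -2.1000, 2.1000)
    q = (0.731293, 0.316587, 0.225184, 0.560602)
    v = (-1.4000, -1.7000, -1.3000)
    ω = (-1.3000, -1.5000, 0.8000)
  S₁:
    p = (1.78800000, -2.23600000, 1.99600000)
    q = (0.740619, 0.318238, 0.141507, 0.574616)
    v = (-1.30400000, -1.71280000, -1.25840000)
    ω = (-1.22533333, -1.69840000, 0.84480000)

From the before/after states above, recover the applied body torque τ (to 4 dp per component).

Δω = ω₁−ω₀ = (0.07466667, -0.19840000, 0.04480000)
gyro term ω₀×Iω₀ = (-0.0720, -0.0208, -0.1560)
applied torque τ = (0.0400, -0.1200, -0.1000)

τ = (0.0400, -0.1200, -0.1000)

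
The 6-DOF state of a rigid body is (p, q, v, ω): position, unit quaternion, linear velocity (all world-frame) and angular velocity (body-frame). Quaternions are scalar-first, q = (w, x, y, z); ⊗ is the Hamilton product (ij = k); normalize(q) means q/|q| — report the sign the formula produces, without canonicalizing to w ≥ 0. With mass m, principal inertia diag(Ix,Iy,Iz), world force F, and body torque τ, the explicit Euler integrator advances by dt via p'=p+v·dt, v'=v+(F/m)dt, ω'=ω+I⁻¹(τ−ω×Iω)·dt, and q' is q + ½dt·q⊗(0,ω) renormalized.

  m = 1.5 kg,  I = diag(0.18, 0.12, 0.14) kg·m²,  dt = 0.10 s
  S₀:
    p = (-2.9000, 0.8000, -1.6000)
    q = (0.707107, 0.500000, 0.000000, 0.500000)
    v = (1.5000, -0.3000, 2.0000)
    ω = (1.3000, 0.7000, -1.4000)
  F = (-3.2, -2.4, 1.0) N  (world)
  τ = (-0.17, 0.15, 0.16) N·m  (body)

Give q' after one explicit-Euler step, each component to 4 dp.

Hamilton product q⊗(0,ω) = (0.0500000, 0.5692391, 1.8449749, -0.6399498)
q + ½dt·q⊗(0,ω), renormalized = (0.7060, 0.5257, 0.0918, 0.4656)

q' = (0.7060, 0.5257, 0.0918, 0.4656)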